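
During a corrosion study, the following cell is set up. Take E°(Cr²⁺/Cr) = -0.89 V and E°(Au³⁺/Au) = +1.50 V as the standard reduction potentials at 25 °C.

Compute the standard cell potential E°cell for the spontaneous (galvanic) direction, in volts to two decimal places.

+2.39 V

The Au³⁺/Au couple has the higher reduction potential, so it is the cathode; Cr²⁺/Cr is oxidised at the anode.
E°cell = E°(cathode) − E°(anode) = (+1.50) − (-0.89) = +2.39 V.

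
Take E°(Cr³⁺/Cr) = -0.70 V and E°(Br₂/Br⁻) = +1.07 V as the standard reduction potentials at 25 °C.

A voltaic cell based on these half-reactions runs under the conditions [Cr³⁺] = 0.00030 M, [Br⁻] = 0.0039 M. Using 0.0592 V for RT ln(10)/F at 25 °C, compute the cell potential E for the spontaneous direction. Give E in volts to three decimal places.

+1.982 V

Br₂/Br⁻ is the cathode (higher E°), Cr³⁺/Cr the anode: E°cell = +1.07 − (-0.70) = +1.77 V, n = 6.
Overall: 3 Br₂(l) + 2 Cr(s) → 6 Br⁻(aq) + 2 Cr³⁺(aq)
Q = [Br⁻]^6·[Cr³⁺]^2; log Q = -21.499.
E = E° − (0.0592/n) log Q = +1.77 − (0.0592/6)(-21.499) = +1.982 V.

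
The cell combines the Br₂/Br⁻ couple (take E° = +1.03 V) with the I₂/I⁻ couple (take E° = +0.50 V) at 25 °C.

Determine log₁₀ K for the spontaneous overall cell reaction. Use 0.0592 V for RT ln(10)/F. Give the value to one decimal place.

17.9

Cathode: Br₂/Br⁻; anode: I₂/I⁻. E°cell = +0.53 V, n = 2.
log K = nE°cell / 0.0592 = (2)(+0.53) / 0.0592 = 17.9.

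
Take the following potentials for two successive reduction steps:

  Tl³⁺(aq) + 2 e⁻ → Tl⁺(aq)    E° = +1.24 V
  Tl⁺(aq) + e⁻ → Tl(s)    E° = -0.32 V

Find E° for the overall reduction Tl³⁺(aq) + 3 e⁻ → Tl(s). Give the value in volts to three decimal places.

+0.720 V

Since ΔG° = −nFE° is additive over sequential reductions, n₃E°₃ = n₁E°₁ + n₂E°₂.
E°₃ = (2×+1.24 + 1×-0.32) / 3 = (+2.160) / 3 = +0.720 V.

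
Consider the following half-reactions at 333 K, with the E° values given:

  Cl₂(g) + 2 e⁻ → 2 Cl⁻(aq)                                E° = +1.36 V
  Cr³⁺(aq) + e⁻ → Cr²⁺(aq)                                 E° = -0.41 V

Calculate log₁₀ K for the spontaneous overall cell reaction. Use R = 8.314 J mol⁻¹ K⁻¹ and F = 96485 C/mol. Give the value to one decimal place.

53.6

Cathode: Cl₂/Cl⁻; anode: Cr³⁺/Cr²⁺. E°cell = (+1.36) − (-0.41) = +1.77 V, with n = 2.
ΔG° = −nFE° = −RT ln K, so ln K = nFE°/(RT) = (2)(96485)(+1.77) / ((8.314)(333)) = 123.370.
log₁₀ K = 123.370 / ln 10 = 53.6.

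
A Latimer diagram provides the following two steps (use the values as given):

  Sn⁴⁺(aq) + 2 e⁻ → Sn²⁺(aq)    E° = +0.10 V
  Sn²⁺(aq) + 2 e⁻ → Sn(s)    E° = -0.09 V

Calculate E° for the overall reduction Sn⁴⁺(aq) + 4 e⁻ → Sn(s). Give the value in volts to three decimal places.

+0.005 V

Adding the free-energy changes (−nFE°) of the two steps gives −n₃FE°₃ = −n₁FE°₁ − n₂FE°₂.
E°₃ = (2×+0.10 + 2×-0.09) / 4 = (+0.020) / 4 = +0.005 V.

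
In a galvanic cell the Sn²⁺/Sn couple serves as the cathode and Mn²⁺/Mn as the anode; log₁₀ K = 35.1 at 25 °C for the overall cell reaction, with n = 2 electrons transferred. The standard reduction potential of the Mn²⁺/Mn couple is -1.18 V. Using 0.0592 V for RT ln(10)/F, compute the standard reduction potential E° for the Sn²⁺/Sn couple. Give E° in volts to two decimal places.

-0.14 V

E°cell = (0.0592/n)·log K = (0.0592/2)(35.1) = +1.039 V.
Since Sn²⁺/Sn is the cathode and Mn²⁺/Mn the anode, E°cell = E°(Sn²⁺/Sn) − E°(Mn²⁺/Mn).
So E°(Sn²⁺/Sn) = E°cell + E°(Mn²⁺/Mn) = +1.039 + (-1.18) = -0.14 V.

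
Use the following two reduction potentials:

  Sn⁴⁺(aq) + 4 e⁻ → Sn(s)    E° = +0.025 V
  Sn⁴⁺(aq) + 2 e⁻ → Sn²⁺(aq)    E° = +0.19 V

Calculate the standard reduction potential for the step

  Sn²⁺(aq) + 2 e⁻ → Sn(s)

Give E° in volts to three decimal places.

-0.140 V

Sequential free energies add, so n₃E°₃ = n₁E°₁ + n₂E°₂.
With n₃ = 4, and the known step contributing 2×(+0.19) V, the unknown satisfies 2·E° = 4×(+0.025) − 2×(+0.19) = -0.280.
E° = -0.280 / 2 = -0.140 V.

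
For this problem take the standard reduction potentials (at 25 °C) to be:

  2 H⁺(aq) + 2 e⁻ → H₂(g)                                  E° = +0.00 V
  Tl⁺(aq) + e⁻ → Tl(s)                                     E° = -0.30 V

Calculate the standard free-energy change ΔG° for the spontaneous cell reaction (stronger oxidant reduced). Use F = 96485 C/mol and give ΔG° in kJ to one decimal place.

-57.9 kJ

H⁺/H₂ (E° = +0.00 V) is the cathode; Tl⁺/Tl (E° = -0.30 V) is the anode, so E°cell = +0.30 V.
Balancing electrons gives n = 2 (lcm of 2 and 1).
ΔG° = −nFE° = −(2)(96485)(+0.30) = -57,891 J = -57.9 kJ.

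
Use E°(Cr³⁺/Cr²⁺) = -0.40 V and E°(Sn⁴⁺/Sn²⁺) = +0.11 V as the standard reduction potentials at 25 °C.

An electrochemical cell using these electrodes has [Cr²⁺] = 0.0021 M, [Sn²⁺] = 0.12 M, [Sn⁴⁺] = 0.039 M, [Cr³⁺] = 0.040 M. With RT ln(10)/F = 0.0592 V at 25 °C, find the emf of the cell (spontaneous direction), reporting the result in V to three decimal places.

Sn⁴⁺/Sn²⁺ is the cathode (higher E°), Cr³⁺/Cr²⁺ the anode: E°cell = +0.11 − (-0.40) = +0.51 V, n = 2.
Overall: Sn⁴⁺(aq) + 2 Cr²⁺(aq) → Sn²⁺(aq) + 2 Cr³⁺(aq)
Q = [Sn²⁺]·[Cr³⁺]^2 / ([Sn⁴⁺]·[Cr²⁺]^2); log Q = 3.048.
E = E° − (0.0592/n) log Q = +0.51 − (0.0592/2)(3.048) = +0.420 V.

+0.420 V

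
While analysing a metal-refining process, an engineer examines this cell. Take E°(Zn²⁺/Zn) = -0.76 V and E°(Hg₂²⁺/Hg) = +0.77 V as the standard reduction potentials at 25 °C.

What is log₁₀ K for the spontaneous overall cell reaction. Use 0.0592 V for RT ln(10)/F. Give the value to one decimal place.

51.7

Cathode: Hg₂²⁺/Hg; anode: Zn²⁺/Zn. E°cell = +1.53 V, n = 2.
log K = nE°cell / 0.0592 = (2)(+1.53) / 0.0592 = 51.7.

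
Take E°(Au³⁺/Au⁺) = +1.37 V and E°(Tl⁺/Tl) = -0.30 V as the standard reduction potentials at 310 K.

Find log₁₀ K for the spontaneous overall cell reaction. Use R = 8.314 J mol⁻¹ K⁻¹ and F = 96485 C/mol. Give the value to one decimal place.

Cathode: Au³⁺/Au⁺; anode: Tl⁺/Tl. E°cell = (+1.37) − (-0.30) = +1.67 V, with n = 2.
ΔG° = −nFE° = −RT ln K, so ln K = nFE°/(RT) = (2)(96485)(+1.67) / ((8.314)(310)) = 125.036.
log₁₀ K = 125.036 / ln 10 = 54.3.

54.3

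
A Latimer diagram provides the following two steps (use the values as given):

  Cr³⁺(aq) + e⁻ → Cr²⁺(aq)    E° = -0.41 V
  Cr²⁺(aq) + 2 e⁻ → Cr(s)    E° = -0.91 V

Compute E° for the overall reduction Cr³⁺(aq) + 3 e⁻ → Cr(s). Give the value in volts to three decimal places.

-0.743 V

Since ΔG° = −nFE° is additive over sequential reductions, n₃E°₃ = n₁E°₁ + n₂E°₂.
E°₃ = (1×-0.41 + 2×-0.91) / 3 = (-2.230) / 3 = -0.743 V.
E° values themselves are not directly additive — weighting by electron count is essential.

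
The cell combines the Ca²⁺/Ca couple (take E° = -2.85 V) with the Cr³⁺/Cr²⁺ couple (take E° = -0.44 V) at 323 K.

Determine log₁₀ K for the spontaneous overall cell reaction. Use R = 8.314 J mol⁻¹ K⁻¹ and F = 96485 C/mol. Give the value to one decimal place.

75.2

Cathode: Cr³⁺/Cr²⁺; anode: Ca²⁺/Ca. E°cell = (-0.44) − (-2.85) = +2.41 V, with n = 2.
ΔG° = −nFE° = −RT ln K, so ln K = nFE°/(RT) = (2)(96485)(+2.41) / ((8.314)(323)) = 173.179.
log₁₀ K = 173.179 / ln 10 = 75.2.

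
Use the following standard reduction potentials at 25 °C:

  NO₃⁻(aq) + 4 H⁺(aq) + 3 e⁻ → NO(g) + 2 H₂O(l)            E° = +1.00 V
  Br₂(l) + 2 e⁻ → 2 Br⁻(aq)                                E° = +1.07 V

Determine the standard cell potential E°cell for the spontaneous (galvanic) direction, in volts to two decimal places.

The Br₂/Br⁻ couple has the higher reduction potential, so it is the cathode; NO₃⁻/NO is oxidised at the anode.
E°cell = E°(cathode) − E°(anode) = (+1.07) − (+1.00) = +0.07 V.

+0.07 V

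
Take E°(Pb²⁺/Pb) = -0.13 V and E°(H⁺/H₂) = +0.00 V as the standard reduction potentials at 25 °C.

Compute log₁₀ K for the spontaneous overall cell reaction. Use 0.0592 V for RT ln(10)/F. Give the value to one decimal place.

4.4

Cathode: H⁺/H₂; anode: Pb²⁺/Pb. E°cell = +0.13 V, n = 2.
log K = nE°cell / 0.0592 = (2)(+0.13) / 0.0592 = 4.4.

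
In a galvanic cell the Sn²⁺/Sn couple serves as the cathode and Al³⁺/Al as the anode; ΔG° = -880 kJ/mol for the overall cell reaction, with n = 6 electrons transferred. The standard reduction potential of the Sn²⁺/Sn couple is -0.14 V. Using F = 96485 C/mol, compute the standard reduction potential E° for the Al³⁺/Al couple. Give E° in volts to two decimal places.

-1.66 V

E°cell = −ΔG°/(nF) = −(-880×10³)/((6)(96485)) = +1.520 V.
Since Sn²⁺/Sn is the cathode and Al³⁺/Al the anode, E°cell = E°(Sn²⁺/Sn) − E°(Al³⁺/Al).
So E°(Al³⁺/Al) = E°(Sn²⁺/Sn) − E°cell = (-0.14) − (+1.520) = -1.66 V.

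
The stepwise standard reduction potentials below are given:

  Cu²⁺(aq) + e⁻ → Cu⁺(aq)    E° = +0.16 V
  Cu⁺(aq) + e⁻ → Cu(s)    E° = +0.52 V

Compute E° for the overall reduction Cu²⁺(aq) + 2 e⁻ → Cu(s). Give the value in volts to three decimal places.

+0.340 V

Adding the free-energy changes (−nFE°) of the two steps gives −n₃FE°₃ = −n₁FE°₁ − n₂FE°₂.
E°₃ = (1×+0.16 + 1×+0.52) / 2 = (+0.680) / 2 = +0.340 V.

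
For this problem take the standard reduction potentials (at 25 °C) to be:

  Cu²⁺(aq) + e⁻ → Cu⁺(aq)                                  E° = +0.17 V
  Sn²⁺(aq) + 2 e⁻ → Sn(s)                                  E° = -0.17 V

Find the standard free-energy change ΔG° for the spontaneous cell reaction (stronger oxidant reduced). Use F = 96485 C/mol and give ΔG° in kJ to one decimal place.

Cu²⁺/Cu⁺ (E° = +0.17 V) is the cathode; Sn²⁺/Sn (E° = -0.17 V) is the anode, so E°cell = +0.34 V.
Balancing electrons gives n = 2 (lcm of 1 and 2).
ΔG° = −nFE° = −(2)(96485)(+0.34) = -65,610 J = -65.6 kJ.

-65.6 kJ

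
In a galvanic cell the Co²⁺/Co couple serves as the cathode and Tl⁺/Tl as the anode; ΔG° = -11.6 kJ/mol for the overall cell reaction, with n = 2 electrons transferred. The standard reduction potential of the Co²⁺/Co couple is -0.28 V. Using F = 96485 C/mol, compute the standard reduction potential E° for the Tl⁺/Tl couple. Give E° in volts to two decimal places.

E°cell = −ΔG°/(nF) = −(-11.6×10³)/((2)(96485)) = +0.060 V.
Since Co²⁺/Co is the cathode and Tl⁺/Tl the anode, E°cell = E°(Co²⁺/Co) − E°(Tl⁺/Tl).
So E°(Tl⁺/Tl) = E°(Co²⁺/Co) − E°cell = (-0.28) − (+0.060) = -0.34 V.

-0.34 V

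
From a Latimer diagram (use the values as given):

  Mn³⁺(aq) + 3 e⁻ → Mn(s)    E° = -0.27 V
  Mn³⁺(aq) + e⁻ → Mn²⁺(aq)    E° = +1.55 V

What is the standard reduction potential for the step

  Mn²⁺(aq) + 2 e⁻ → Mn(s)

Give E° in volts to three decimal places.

Sequential free energies add, so n₃E°₃ = n₁E°₁ + n₂E°₂.
With n₃ = 3, and the known step contributing 1×(+1.55) V, the unknown satisfies 2·E° = 3×(-0.27) − 1×(+1.55) = -2.360.
E° = -2.360 / 2 = -1.180 V.

-1.180 V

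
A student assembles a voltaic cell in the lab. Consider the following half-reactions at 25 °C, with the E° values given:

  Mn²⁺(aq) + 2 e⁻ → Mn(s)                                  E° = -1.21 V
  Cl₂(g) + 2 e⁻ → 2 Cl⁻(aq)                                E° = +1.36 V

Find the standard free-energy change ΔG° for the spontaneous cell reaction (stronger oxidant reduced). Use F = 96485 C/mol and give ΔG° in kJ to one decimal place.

-495.9 kJ

Cl₂/Cl⁻ (E° = +1.36 V) is the cathode; Mn²⁺/Mn (E° = -1.21 V) is the anode, so E°cell = +2.57 V.
Balancing electrons gives n = 2 (lcm of 2 and 2).
ΔG° = −nFE° = −(2)(96485)(+2.57) = -495,933 J = -495.9 kJ.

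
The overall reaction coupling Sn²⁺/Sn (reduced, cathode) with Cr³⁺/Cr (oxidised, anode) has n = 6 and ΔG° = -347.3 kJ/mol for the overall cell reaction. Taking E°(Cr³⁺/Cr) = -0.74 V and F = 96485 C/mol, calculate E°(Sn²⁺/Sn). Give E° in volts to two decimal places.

-0.14 V

E°cell = −ΔG°/(nF) = −(-347.3×10³)/((6)(96485)) = +0.600 V.
Since Sn²⁺/Sn is the cathode and Cr³⁺/Cr the anode, E°cell = E°(Sn²⁺/Sn) − E°(Cr³⁺/Cr).
So E°(Sn²⁺/Sn) = E°cell + E°(Cr³⁺/Cr) = +0.600 + (-0.74) = -0.14 V.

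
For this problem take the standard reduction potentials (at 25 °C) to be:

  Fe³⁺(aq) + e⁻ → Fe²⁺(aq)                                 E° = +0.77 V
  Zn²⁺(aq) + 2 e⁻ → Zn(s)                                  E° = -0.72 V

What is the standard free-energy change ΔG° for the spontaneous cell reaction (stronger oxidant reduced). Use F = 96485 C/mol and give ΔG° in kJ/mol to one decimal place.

Fe³⁺/Fe²⁺ (E° = +0.77 V) is the cathode; Zn²⁺/Zn (E° = -0.72 V) is the anode, so E°cell = +1.49 V.
Balancing electrons gives n = 2 (lcm of 1 and 2).
ΔG° = −nFE° = −(2)(96485)(+1.49) = -287,525 J = -287.5 kJ/mol.

-287.5 kJ/mol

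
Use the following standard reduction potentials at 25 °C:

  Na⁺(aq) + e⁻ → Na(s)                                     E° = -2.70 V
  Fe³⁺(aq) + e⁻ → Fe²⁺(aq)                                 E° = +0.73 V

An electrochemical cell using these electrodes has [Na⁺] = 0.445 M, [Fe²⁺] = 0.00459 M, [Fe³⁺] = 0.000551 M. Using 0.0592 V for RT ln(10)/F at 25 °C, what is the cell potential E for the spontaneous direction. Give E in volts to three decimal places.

Fe³⁺/Fe²⁺ is the cathode (higher E°), Na⁺/Na the anode: E°cell = +0.73 − (-2.70) = +3.43 V, n = 1.
Overall: Fe³⁺(aq) + Na(s) → Fe²⁺(aq) + Na⁺(aq)
Q = [Fe²⁺]·[Na⁺] / ([Fe³⁺]); log Q = 0.569.
E = E° − (0.0592/n) log Q = +3.43 − (0.0592/1)(0.569) = +3.396 V.

+3.396 V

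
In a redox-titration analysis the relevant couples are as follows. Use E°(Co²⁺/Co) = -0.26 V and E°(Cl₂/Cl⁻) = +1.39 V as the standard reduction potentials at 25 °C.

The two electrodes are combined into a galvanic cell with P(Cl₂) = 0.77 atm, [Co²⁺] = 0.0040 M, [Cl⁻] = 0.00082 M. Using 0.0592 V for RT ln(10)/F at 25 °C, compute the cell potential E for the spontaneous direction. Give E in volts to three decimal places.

Cl₂/Cl⁻ is the cathode (higher E°), Co²⁺/Co the anode: E°cell = +1.39 − (-0.26) = +1.65 V, n = 2.
Overall: Cl₂(g) + Co(s) → 2 Cl⁻(aq) + Co²⁺(aq)
Q = [Cl⁻]^2·[Co²⁺] / (P(Cl₂)); log Q = -8.457.
E = E° − (0.0592/n) log Q = +1.65 − (0.0592/2)(-8.457) = +1.900 V.

+1.900 V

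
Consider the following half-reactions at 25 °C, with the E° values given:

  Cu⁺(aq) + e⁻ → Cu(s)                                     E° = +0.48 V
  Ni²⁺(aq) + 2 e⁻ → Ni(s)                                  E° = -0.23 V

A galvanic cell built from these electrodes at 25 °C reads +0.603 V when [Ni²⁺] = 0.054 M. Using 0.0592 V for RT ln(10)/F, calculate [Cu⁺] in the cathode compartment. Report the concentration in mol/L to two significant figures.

0.0036 M

Cu⁺/Cu is the cathode, Ni²⁺/Ni the anode: E°cell = +0.71 V, n = 2.
Overall reaction: 2 Cu⁺(aq) + Ni(s) → 2 Cu(s) + Ni²⁺(aq); Q = [Ni²⁺]^1/[Cu⁺]^2.
From E = E° − (0.0592/n) log Q: log Q = (E° − E)·n/0.0592 = (+0.71 − (+0.603))·2/0.0592 = 3.6149.
So 2·log[Cu⁺] = 1·log(0.054) − log Q = -1.2676 − (3.6149) = -4.8825; log[Cu⁺] = -4.8825 / 2 = -2.4413; [Cu⁺] = 10^(-2.4413) ≈ 0.0036 M.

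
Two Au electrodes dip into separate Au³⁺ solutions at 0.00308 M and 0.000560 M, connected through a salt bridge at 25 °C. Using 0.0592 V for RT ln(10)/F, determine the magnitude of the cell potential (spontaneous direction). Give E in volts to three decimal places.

+0.015 V

For a concentration cell E°cell = 0. The 0.00308 M side is the cathode (reduction is favoured where [Au³⁺] is higher).
With n = 3, E = −(0.0592/3) log([Au³⁺]ₐₙ/[Au³⁺]꜀ₐₜ) = −(0.0592/3) log(0.00056/0.00308) = −(0.0592/3)(-0.740) = +0.015 V.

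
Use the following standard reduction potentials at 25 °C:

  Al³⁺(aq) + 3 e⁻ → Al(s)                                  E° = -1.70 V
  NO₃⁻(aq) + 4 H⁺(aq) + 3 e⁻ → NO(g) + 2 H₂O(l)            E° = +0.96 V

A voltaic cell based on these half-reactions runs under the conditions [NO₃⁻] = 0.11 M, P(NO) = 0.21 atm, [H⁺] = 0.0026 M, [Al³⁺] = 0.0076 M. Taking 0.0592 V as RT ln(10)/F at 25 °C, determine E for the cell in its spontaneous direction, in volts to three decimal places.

NO₃⁻/NO is the cathode (higher E°), Al³⁺/Al the anode: E°cell = +0.96 − (-1.70) = +2.66 V, n = 3.
Overall: NO₃⁻(aq) + 4 H⁺(aq) + Al(s) → NO(g) + 2 H₂O(l) + Al³⁺(aq)
Q = P(NO)·[Al³⁺] / ([NO₃⁻]·[H⁺]^4); log Q = 8.502.
E = E° − (0.0592/n) log Q = +2.66 − (0.0592/3)(8.502) = +2.492 V.

+2.492 V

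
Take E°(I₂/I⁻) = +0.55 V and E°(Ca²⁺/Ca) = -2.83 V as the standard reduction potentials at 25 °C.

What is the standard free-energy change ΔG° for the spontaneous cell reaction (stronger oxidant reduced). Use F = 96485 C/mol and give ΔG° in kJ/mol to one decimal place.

I₂/I⁻ (E° = +0.55 V) is the cathode; Ca²⁺/Ca (E° = -2.83 V) is the anode, so E°cell = +3.38 V.
Balancing electrons gives n = 2 (lcm of 2 and 2).
ΔG° = −nFE° = −(2)(96485)(+3.38) = -652,239 J = -652.2 kJ/mol.

-652.2 kJ/mol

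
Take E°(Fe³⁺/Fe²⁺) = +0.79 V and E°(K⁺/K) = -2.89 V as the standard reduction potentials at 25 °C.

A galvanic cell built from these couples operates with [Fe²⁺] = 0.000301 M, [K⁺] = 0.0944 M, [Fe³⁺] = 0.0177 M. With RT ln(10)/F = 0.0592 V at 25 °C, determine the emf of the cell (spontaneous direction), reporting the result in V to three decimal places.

+3.845 V

Fe³⁺/Fe²⁺ is the cathode (higher E°), K⁺/K the anode: E°cell = +0.79 − (-2.89) = +3.68 V, n = 1.
Overall: Fe³⁺(aq) + K(s) → Fe²⁺(aq) + K⁺(aq)
Q = [Fe²⁺]·[K⁺] / ([Fe³⁺]); log Q = -2.794.
E = E° − (0.0592/n) log Q = +3.68 − (0.0592/1)(-2.794) = +3.845 V.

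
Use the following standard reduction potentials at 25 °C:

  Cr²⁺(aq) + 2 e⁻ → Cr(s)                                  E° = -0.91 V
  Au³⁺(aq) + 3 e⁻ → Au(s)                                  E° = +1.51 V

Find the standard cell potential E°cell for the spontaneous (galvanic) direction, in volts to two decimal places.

+2.42 V

The Au³⁺/Au couple has the higher reduction potential, so it is the cathode; Cr²⁺/Cr is oxidised at the anode.
E°cell = E°(cathode) − E°(anode) = (+1.51) − (-0.91) = +2.42 V.
Since E°cell > 0, the reaction is spontaneous under standard conditions.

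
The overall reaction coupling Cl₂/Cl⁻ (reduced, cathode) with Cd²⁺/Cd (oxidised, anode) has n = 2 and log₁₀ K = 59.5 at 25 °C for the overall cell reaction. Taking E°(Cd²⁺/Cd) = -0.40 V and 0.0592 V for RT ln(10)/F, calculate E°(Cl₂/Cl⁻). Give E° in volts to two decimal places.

E°cell = (0.0592/n)·log K = (0.0592/2)(59.5) = +1.761 V.
Since Cl₂/Cl⁻ is the cathode and Cd²⁺/Cd the anode, E°cell = E°(Cl₂/Cl⁻) − E°(Cd²⁺/Cd).
So E°(Cl₂/Cl⁻) = E°cell + E°(Cd²⁺/Cd) = +1.761 + (-0.40) = +1.36 V.

+1.36 V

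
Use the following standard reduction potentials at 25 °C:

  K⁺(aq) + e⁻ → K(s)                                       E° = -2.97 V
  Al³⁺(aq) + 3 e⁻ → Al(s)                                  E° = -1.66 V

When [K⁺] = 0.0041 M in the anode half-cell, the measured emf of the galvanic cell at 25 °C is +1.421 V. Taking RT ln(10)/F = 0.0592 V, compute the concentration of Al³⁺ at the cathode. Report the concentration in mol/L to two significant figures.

Al³⁺/Al is the cathode, K⁺/K the anode: E°cell = +1.31 V, n = 3.
Overall reaction: Al³⁺(aq) + 3 K(s) → Al(s) + 3 K⁺(aq); Q = [K⁺]^3/[Al³⁺]^1.
From E = E° − (0.0592/n) log Q: log Q = (E° − E)·n/0.0592 = (+1.31 − (+1.421))·3/0.0592 = -5.6250.
So 1·log[Al³⁺] = 3·log(0.0041) − log Q = -7.1616 − (-5.6250) = -1.5366; [Al³⁺] = 10^(-1.5366) ≈ 0.029 M.

0.029 M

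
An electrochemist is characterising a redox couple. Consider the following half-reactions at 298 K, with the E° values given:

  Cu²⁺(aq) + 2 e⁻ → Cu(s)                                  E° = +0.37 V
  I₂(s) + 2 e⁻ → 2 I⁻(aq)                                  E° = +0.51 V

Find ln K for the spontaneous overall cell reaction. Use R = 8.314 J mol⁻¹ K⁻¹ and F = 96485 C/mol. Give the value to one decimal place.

10.9

Cathode: I₂/I⁻; anode: Cu²⁺/Cu. E°cell = (+0.51) − (+0.37) = +0.14 V, with n = 2.
ΔG° = −nFE° = −RT ln K, so ln K = nFE°/(RT) = (2)(96485)(+0.14) / ((8.314)(298)) = 10.904.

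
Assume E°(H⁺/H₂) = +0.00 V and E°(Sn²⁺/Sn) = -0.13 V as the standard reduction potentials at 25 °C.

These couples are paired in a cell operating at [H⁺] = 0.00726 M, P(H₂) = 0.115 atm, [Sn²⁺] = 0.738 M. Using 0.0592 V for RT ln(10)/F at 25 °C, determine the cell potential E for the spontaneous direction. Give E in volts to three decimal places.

+0.035 V

H⁺/H₂ is the cathode (higher E°), Sn²⁺/Sn the anode: E°cell = +0.00 − (-0.13) = +0.13 V, n = 2.
Overall: 2 H⁺(aq) + Sn(s) → H₂(g) + Sn²⁺(aq)
Q = P(H₂)·[Sn²⁺] / ([H⁺]^2); log Q = 3.207.
E = E° − (0.0592/n) log Q = +0.13 − (0.0592/2)(3.207) = +0.035 V.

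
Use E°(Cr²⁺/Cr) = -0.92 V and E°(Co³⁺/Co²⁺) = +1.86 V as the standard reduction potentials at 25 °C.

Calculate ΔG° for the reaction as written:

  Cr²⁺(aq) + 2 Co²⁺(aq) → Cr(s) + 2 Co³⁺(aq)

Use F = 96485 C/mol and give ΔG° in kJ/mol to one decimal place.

As written, Cr²⁺/Cr is reduced (cathode) and Co³⁺/Co²⁺ is oxidised (anode), so E°cell = (-0.92) − (+1.86) = -2.78 V.
Balancing electrons gives n = 2.
ΔG° = −nFE° = −(2)(96485)(-2.78) = 536,457 J = +536.5 kJ/mol.

+536.5 kJ/mol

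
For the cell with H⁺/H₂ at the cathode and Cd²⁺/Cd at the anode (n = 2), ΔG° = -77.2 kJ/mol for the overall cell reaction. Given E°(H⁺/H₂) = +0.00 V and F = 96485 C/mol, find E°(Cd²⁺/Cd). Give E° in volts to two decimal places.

-0.40 V

E°cell = −ΔG°/(nF) = −(-77.2×10³)/((2)(96485)) = +0.400 V.
Since H⁺/H₂ is the cathode and Cd²⁺/Cd the anode, E°cell = E°(H⁺/H₂) − E°(Cd²⁺/Cd).
So E°(Cd²⁺/Cd) = E°(H⁺/H₂) − E°cell = (+0.00) − (+0.400) = -0.40 V.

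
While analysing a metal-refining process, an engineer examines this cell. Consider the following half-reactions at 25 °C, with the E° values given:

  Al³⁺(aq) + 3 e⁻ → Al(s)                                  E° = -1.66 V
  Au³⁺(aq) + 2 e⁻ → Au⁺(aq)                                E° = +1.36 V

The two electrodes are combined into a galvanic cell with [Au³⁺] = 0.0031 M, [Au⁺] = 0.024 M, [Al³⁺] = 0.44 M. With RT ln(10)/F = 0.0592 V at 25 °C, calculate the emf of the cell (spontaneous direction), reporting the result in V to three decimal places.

+3.001 V

Au³⁺/Au⁺ is the cathode (higher E°), Al³⁺/Al the anode: E°cell = +1.36 − (-1.66) = +3.02 V, n = 6.
Overall: 3 Au³⁺(aq) + 2 Al(s) → 3 Au⁺(aq) + 2 Al³⁺(aq)
Q = [Au⁺]^3·[Al³⁺]^2 / ([Au³⁺]^3); log Q = 1.953.
E = E° − (0.0592/n) log Q = +3.02 − (0.0592/6)(1.953) = +3.001 V.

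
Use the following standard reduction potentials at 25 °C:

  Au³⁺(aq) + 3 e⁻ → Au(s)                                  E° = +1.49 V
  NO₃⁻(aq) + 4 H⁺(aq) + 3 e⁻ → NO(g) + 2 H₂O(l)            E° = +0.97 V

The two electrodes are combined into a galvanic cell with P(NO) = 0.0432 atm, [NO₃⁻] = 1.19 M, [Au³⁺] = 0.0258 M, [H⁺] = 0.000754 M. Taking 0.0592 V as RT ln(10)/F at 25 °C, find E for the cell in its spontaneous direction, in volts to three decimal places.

+0.707 V

Au³⁺/Au is the cathode (higher E°), NO₃⁻/NO the anode: E°cell = +1.49 − (+0.97) = +0.52 V, n = 3.
Overall: Au³⁺(aq) + NO(g) + 2 H₂O(l) → Au(s) + NO₃⁻(aq) + 4 H⁺(aq)
Q = [NO₃⁻]·[H⁺]^4 / ([Au³⁺]·P(NO)); log Q = -9.462.
E = E° − (0.0592/n) log Q = +0.52 − (0.0592/3)(-9.462) = +0.707 V.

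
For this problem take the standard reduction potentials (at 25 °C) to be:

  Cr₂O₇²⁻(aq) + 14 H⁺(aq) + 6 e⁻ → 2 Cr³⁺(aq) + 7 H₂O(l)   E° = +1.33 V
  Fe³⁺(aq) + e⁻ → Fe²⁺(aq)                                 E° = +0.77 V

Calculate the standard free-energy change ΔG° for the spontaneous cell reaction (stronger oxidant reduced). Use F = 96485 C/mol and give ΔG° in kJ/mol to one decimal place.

-324.2 kJ/mol

Cr₂O₇²⁻/Cr³⁺ (E° = +1.33 V) is the cathode; Fe³⁺/Fe²⁺ (E° = +0.77 V) is the anode, so E°cell = +0.56 V.
Balancing electrons gives n = 6 (lcm of 6 and 1).
ΔG° = −nFE° = −(6)(96485)(+0.56) = -324,190 J = -324.2 kJ/mol.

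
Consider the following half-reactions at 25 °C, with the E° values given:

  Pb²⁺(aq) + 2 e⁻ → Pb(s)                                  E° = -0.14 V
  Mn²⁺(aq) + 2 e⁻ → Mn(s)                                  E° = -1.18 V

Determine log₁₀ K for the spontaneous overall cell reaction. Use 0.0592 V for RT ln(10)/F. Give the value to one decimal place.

Cathode: Pb²⁺/Pb; anode: Mn²⁺/Mn. E°cell = +1.04 V, n = 2.
log K = nE°cell / 0.0592 = (2)(+1.04) / 0.0592 = 35.1.

35.1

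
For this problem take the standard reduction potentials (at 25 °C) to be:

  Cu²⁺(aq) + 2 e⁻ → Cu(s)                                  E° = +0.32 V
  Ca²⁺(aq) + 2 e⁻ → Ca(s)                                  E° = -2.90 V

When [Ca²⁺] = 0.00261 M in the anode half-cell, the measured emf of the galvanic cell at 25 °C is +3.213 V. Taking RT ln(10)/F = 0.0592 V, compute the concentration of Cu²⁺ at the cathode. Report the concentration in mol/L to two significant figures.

Cu²⁺/Cu is the cathode, Ca²⁺/Ca the anode: E°cell = +3.22 V, n = 2.
Overall reaction: Cu²⁺(aq) + Ca(s) → Cu(s) + Ca²⁺(aq); Q = [Ca²⁺]^1/[Cu²⁺]^1.
From E = E° − (0.0592/n) log Q: log Q = (E° − E)·n/0.0592 = (+3.22 − (+3.213))·2/0.0592 = 0.2365.
So 1·log[Cu²⁺] = 1·log(0.00261) − log Q = -2.5834 − (0.2365) = -2.8199; [Cu²⁺] = 10^(-2.8199) ≈ 0.0015 M.

0.0015 M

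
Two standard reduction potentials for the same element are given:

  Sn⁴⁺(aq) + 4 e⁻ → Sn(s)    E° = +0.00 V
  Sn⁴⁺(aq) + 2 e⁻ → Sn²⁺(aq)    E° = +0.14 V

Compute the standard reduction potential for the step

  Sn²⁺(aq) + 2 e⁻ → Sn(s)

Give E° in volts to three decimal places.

Sequential free energies add, so n₃E°₃ = n₁E°₁ + n₂E°₂.
With n₃ = 4, and the known step contributing 2×(+0.14) V, the unknown satisfies 2·E° = 4×(+0.00) − 2×(+0.14) = -0.280.
E° = -0.280 / 2 = -0.140 V.

-0.140 V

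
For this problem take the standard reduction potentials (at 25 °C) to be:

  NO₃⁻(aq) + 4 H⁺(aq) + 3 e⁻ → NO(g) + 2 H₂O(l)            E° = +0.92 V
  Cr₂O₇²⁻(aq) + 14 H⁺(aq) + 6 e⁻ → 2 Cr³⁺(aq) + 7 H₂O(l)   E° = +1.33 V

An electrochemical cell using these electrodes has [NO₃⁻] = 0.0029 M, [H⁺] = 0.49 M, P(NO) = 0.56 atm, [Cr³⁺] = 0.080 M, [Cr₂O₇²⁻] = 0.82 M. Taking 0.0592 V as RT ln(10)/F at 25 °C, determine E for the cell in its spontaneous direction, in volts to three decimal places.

+0.458 V

Cr₂O₇²⁻/Cr³⁺ is the cathode (higher E°), NO₃⁻/NO the anode: E°cell = +1.33 − (+0.92) = +0.41 V, n = 6.
Overall: Cr₂O₇²⁻(aq) + 6 H⁺(aq) + 2 NO(g) → 2 Cr³⁺(aq) + 3 H₂O(l) + 2 NO₃⁻(aq)
Q = [Cr³⁺]^2·[NO₃⁻]^2 / ([Cr₂O₇²⁻]·[H⁺]^6·P(NO)^2); log Q = -4.820.
E = E° − (0.0592/n) log Q = +0.41 − (0.0592/6)(-4.820) = +0.458 V.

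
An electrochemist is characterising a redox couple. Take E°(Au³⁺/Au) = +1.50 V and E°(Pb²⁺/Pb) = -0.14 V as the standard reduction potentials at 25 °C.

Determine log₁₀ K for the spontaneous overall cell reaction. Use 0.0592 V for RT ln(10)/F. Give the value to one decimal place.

166.2

Cathode: Au³⁺/Au; anode: Pb²⁺/Pb. E°cell = +1.64 V, n = 6.
log K = nE°cell / 0.0592 = (6)(+1.64) / 0.0592 = 166.2.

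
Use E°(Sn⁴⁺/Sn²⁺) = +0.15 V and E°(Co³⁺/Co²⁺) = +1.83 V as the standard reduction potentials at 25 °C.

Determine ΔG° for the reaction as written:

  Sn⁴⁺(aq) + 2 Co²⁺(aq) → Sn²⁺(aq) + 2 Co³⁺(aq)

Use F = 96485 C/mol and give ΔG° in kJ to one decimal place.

+324.2 kJ

As written, Sn⁴⁺/Sn²⁺ is reduced (cathode) and Co³⁺/Co²⁺ is oxidised (anode), so E°cell = (+0.15) − (+1.83) = -1.68 V.
Balancing electrons gives n = 2.
ΔG° = −nFE° = −(2)(96485)(-1.68) = 324,190 J = +324.2 kJ.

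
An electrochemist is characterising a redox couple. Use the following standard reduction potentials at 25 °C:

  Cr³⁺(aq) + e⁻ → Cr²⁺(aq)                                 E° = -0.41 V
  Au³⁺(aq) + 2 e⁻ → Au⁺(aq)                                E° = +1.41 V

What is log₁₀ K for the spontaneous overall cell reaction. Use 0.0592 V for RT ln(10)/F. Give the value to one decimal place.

Cathode: Au³⁺/Au⁺; anode: Cr³⁺/Cr²⁺. E°cell = +1.82 V, n = 2.
log K = nE°cell / 0.0592 = (2)(+1.82) / 0.0592 = 61.5.

61.5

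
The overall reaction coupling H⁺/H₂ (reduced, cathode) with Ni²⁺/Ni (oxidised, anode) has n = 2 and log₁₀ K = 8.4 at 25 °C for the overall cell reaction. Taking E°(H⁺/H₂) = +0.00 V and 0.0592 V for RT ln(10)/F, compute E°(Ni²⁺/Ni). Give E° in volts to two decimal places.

E°cell = (0.0592/n)·log K = (0.0592/2)(8.4) = +0.249 V.
Since H⁺/H₂ is the cathode and Ni²⁺/Ni the anode, E°cell = E°(H⁺/H₂) − E°(Ni²⁺/Ni).
So E°(Ni²⁺/Ni) = E°(H⁺/H₂) − E°cell = (+0.00) − (+0.249) = -0.25 V.

-0.25 V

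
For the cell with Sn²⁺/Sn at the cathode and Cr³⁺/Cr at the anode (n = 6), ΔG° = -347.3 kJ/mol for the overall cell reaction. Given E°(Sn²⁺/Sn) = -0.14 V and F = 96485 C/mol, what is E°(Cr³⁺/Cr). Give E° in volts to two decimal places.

-0.74 V

E°cell = −ΔG°/(nF) = −(-347.3×10³)/((6)(96485)) = +0.600 V.
Since Sn²⁺/Sn is the cathode and Cr³⁺/Cr the anode, E°cell = E°(Sn²⁺/Sn) − E°(Cr³⁺/Cr).
So E°(Cr³⁺/Cr) = E°(Sn²⁺/Sn) − E°cell = (-0.14) − (+0.600) = -0.74 V.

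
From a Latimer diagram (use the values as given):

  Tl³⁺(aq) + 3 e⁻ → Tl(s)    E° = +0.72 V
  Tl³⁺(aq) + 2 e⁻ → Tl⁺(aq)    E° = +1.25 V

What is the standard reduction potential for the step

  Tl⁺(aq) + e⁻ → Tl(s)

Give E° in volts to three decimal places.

-0.340 V

Sequential free energies add, so n₃E°₃ = n₁E°₁ + n₂E°₂.
With n₃ = 3, and the known step contributing 2×(+1.25) V, the unknown satisfies 1·E° = 3×(+0.72) − 2×(+1.25) = -0.340.
E° = -0.340 / 1 = -0.340 V.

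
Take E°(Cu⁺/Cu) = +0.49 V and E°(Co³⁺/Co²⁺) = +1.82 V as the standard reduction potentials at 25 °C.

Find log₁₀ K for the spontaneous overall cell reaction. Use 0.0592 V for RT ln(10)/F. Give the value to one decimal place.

Cathode: Co³⁺/Co²⁺; anode: Cu⁺/Cu. E°cell = +1.33 V, n = 1.
log K = nE°cell / 0.0592 = (1)(+1.33) / 0.0592 = 22.5.

22.5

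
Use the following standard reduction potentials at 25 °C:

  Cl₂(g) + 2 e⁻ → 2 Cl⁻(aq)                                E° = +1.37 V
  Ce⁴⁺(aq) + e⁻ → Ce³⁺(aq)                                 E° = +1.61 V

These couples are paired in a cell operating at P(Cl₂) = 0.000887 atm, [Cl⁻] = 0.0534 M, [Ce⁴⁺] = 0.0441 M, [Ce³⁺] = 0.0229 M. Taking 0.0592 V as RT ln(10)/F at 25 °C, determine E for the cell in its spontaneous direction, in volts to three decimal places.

+0.272 V

Ce⁴⁺/Ce³⁺ is the cathode (higher E°), Cl₂/Cl⁻ the anode: E°cell = +1.61 − (+1.37) = +0.24 V, n = 2.
Overall: 2 Ce⁴⁺(aq) + 2 Cl⁻(aq) → 2 Ce³⁺(aq) + Cl₂(g)
Q = [Ce³⁺]^2·P(Cl₂) / ([Ce⁴⁺]^2·[Cl⁻]^2); log Q = -1.076.
E = E° − (0.0592/n) log Q = +0.24 − (0.0592/2)(-1.076) = +0.272 V.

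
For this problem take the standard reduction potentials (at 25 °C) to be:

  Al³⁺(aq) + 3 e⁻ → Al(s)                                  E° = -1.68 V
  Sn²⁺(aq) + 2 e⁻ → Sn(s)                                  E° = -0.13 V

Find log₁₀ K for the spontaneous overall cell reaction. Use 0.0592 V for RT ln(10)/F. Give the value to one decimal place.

Cathode: Sn²⁺/Sn; anode: Al³⁺/Al. E°cell = +1.55 V, n = 6.
log K = nE°cell / 0.0592 = (6)(+1.55) / 0.0592 = 157.1.

157.1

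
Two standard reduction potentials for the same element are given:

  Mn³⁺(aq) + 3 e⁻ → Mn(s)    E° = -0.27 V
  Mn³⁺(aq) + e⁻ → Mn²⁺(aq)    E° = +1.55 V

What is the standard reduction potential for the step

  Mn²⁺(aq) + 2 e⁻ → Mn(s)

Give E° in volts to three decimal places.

Sequential free energies add, so n₃E°₃ = n₁E°₁ + n₂E°₂.
With n₃ = 3, and the known step contributing 1×(+1.55) V, the unknown satisfies 2·E° = 3×(-0.27) − 1×(+1.55) = -2.360.
E° = -2.360 / 2 = -1.180 V.

-1.180 V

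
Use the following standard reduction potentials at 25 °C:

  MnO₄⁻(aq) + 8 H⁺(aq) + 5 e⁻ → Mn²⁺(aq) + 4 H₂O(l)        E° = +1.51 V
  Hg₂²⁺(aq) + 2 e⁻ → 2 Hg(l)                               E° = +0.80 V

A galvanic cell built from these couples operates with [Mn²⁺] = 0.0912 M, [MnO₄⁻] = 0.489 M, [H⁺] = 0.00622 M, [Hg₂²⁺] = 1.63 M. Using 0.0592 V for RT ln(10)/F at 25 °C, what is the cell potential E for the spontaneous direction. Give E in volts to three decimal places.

MnO₄⁻/Mn²⁺ is the cathode (higher E°), Hg₂²⁺/Hg the anode: E°cell = +1.51 − (+0.80) = +0.71 V, n = 10.
Overall: 2 MnO₄⁻(aq) + 16 H⁺(aq) + 10 Hg(l) → 2 Mn²⁺(aq) + 8 H₂O(l) + 5 Hg₂²⁺(aq)
Q = [Mn²⁺]^2·[Hg₂²⁺]^5 / ([MnO₄⁻]^2·[H⁺]^16); log Q = 34.902.
E = E° − (0.0592/n) log Q = +0.71 − (0.0592/10)(34.902) = +0.503 V.

+0.503 V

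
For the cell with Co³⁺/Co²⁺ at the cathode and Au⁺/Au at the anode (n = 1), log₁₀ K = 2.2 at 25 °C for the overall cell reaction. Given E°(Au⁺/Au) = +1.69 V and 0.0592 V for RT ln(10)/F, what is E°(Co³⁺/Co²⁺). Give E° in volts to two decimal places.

+1.82 V

E°cell = (0.0592/n)·log K = (0.0592/1)(2.2) = +0.130 V.
Since Co³⁺/Co²⁺ is the cathode and Au⁺/Au the anode, E°cell = E°(Co³⁺/Co²⁺) − E°(Au⁺/Au).
So E°(Co³⁺/Co²⁺) = E°cell + E°(Au⁺/Au) = +0.130 + (+1.69) = +1.82 V.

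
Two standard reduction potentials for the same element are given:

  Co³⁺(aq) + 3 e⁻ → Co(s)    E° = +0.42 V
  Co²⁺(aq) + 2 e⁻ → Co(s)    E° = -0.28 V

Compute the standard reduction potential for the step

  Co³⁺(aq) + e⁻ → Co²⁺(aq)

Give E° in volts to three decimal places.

+1.820 V

Sequential free energies add, so n₃E°₃ = n₁E°₁ + n₂E°₂.
With n₃ = 3, and the known step contributing 2×(-0.28) V, the unknown satisfies 1·E° = 3×(+0.42) − 2×(-0.28) = +1.820.
E° = +1.820 / 1 = +1.820 V.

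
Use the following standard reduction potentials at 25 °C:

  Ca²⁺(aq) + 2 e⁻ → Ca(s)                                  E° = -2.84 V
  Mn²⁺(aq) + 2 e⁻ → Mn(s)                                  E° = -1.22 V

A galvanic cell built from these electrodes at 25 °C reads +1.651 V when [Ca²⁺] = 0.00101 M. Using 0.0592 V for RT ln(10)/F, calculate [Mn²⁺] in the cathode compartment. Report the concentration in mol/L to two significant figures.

0.011 M

Mn²⁺/Mn is the cathode, Ca²⁺/Ca the anode: E°cell = +1.62 V, n = 2.
Overall reaction: Mn²⁺(aq) + Ca(s) → Mn(s) + Ca²⁺(aq); Q = [Ca²⁺]^1/[Mn²⁺]^1.
From E = E° − (0.0592/n) log Q: log Q = (E° − E)·n/0.0592 = (+1.62 − (+1.651))·2/0.0592 = -1.0473.
So 1·log[Mn²⁺] = 1·log(0.00101) − log Q = -2.9957 − (-1.0473) = -1.9484; [Mn²⁺] = 10^(-1.9484) ≈ 0.011 M.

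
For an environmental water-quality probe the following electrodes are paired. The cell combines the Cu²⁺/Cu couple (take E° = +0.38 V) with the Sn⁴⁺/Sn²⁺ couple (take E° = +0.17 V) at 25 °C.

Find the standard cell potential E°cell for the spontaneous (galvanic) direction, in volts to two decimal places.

+0.21 V

The Cu²⁺/Cu couple has the higher reduction potential, so it is the cathode; Sn⁴⁺/Sn²⁺ is oxidised at the anode.
E°cell = E°(cathode) − E°(anode) = (+0.38) − (+0.17) = +0.21 V.
Since E°cell > 0, the reaction is spontaneous under standard conditions.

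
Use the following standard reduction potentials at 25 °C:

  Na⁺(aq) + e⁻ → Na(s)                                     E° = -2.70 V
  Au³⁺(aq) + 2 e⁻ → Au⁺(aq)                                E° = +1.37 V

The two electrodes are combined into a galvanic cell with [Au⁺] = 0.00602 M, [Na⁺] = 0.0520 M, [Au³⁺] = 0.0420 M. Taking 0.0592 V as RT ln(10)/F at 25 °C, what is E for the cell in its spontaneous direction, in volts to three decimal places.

Au³⁺/Au⁺ is the cathode (higher E°), Na⁺/Na the anode: E°cell = +1.37 − (-2.70) = +4.07 V, n = 2.
Overall: Au³⁺(aq) + 2 Na(s) → Au⁺(aq) + 2 Na⁺(aq)
Q = [Au⁺]·[Na⁺]^2 / ([Au³⁺]); log Q = -3.412.
E = E° − (0.0592/n) log Q = +4.07 − (0.0592/2)(-3.412) = +4.171 V.

+4.171 V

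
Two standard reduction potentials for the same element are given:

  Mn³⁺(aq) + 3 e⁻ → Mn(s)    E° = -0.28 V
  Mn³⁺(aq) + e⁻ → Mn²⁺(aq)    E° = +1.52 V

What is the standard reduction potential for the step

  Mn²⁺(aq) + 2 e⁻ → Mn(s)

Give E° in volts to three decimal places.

Sequential free energies add, so n₃E°₃ = n₁E°₁ + n₂E°₂.
With n₃ = 3, and the known step contributing 1×(+1.52) V, the unknown satisfies 2·E° = 3×(-0.28) − 1×(+1.52) = -2.360.
E° = -2.360 / 2 = -1.180 V.

-1.180 V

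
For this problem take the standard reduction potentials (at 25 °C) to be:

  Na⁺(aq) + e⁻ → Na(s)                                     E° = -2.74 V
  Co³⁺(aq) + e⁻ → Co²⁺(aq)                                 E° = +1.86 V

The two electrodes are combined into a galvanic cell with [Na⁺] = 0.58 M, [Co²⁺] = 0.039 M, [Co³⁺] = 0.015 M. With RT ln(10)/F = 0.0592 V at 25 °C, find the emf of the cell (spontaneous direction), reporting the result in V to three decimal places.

+4.589 V

Co³⁺/Co²⁺ is the cathode (higher E°), Na⁺/Na the anode: E°cell = +1.86 − (-2.74) = +4.60 V, n = 1.
Overall: Co³⁺(aq) + Na(s) → Co²⁺(aq) + Na⁺(aq)
Q = [Co²⁺]·[Na⁺] / ([Co³⁺]); log Q = 0.178.
E = E° − (0.0592/n) log Q = +4.60 − (0.0592/1)(0.178) = +4.589 V.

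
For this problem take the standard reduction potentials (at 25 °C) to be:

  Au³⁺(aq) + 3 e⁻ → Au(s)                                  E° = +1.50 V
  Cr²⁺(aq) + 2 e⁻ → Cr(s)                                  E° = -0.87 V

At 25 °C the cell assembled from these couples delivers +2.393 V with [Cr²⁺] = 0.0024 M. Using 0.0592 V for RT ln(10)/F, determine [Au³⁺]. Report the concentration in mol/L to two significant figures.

0.0017 M

Au³⁺/Au is the cathode, Cr²⁺/Cr the anode: E°cell = +2.37 V, n = 6.
Overall reaction: 2 Au³⁺(aq) + 3 Cr(s) → 2 Au(s) + 3 Cr²⁺(aq); Q = [Cr²⁺]^3/[Au³⁺]^2.
From E = E° − (0.0592/n) log Q: log Q = (E° − E)·n/0.0592 = (+2.37 − (+2.393))·6/0.0592 = -2.3311.
So 2·log[Au³⁺] = 3·log(0.0024) − log Q = -7.8594 − (-2.3311) = -5.5283; log[Au³⁺] = -5.5283 / 2 = -2.7641; [Au³⁺] = 10^(-2.7641) ≈ 0.0017 M.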